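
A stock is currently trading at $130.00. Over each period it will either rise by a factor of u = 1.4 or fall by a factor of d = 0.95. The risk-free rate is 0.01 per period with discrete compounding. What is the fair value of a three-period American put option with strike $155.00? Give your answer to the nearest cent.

Risk-neutral probability p = (1 + 0.01 − 0.95)/(1.4 − 0.95) = 0.0600/0.4500 = 0.1333
Terminal stock prices: S_uuu = 356.7, S_uud = 242.1, S_udd = 164.3, S_ddd = 111.5
Terminal payoffs (K − S): max(-201.7, 0) = 0, max(-87.06, 0) = 0, max(-9.255, 0) = 0, max(43.54, 0) = 43.54
Node uu (S = 254.8): continuation = 1/1.01·[0.1333·0.0000 + 0.8667·0.0000] = 0.0000; exercise value = 0.0000 ≤ continuation, so V_uu = 0.0000
Node ud (S = 172.9): continuation = 1/1.01·[0.1333·0.0000 + 0.8667·0.0000] = 0.0000; exercise value = 0.0000 ≤ continuation, so V_ud = 0.0000
Node dd (S = 117.3): continuation = 1/1.01·[0.1333·0.0000 + 0.8667·43.5413] = 37.3621; exercise value = 37.6750 > continuation, so V_dd = 37.6750 (exercise)
Node u (S = 182): continuation = 1/1.01·[0.1333·0.0000 + 0.8667·0.0000] = 0.0000; exercise value = 0.0000 ≤ continuation, so V_u = 0.0000
Node d (S = 123.5): continuation = 1/1.01·[0.1333·0.0000 + 0.8667·37.6750] = 32.3284; exercise value = 31.5000 ≤ continuation, so V_d = 32.3284
Node 0 (S = 130): continuation = 1/1.01·[0.1333·0.0000 + 0.8667·32.3284] = 27.7405; exercise value = 25.0000 ≤ continuation, so V_0 = 27.7405

$27.74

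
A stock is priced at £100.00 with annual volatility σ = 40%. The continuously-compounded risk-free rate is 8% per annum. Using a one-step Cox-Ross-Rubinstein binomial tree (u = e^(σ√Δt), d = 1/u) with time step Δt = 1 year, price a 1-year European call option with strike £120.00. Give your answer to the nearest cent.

£13.54

CRR parameters: u = e^(σ√Δt) = e^(0.4·√1) = 1.4918, d = 1/u = 0.6703
Per-period rate: rΔt = 0.08·1 = 0.08, so R = e^0.08 = 1.0833
Risk-neutral probability p = (e^0.08 − 0.6703)/(1.4918 − 0.6703) = 0.4130/0.8215 = 0.5027
Terminal stock prices: S_u = 149.2, S_d = 67.03
Terminal payoffs (S − K): max(29.18, 0) = 29.18, max(-52.97, 0) = 0
Node 0 (S = 100): V_0 = e^(−0.08)·[0.5027·29.1825 + 0.4973·0.0000] = 13.5420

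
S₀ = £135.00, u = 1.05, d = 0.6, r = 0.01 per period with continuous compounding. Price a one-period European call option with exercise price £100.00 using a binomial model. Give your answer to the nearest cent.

Risk-neutral probability p = (e^0.01 − 0.6)/(1.05 − 0.6) = 0.4101/0.4500 = 0.9112
Terminal stock prices: S_u = 141.8, S_d = 81
Terminal payoffs (S − K): max(41.75, 0) = 41.75, max(-19, 0) = 0
Node 0 (S = 135): V_0 = e^(−0.01)·[0.9112·41.7500 + 0.0888·0.0000] = 37.6650

£37.67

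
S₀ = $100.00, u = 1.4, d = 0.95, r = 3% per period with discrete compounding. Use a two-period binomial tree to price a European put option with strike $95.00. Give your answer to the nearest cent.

Risk-neutral probability p = (1 + 0.03 − 0.95)/(1.4 − 0.95) = 0.0800/0.4500 = 0.1778
Terminal stock prices: S_uu = 196, S_ud = 133, S_dd = 90.25
Terminal payoffs (K − S): max(-101, 0) = 0, max(-38, 0) = 0, max(4.75, 0) = 4.75
Node u (S = 140): V_u = 1/1.03·[0.1778·0.0000 + 0.8222·0.0000] = 0.0000
Node d (S = 95): V_d = 1/1.03·[0.1778·0.0000 + 0.8222·4.7500] = 3.7918
Node 0 (S = 100): V_0 = 1/1.03·[0.1778·0.0000 + 0.8222·3.7918] = 3.0269

$3.03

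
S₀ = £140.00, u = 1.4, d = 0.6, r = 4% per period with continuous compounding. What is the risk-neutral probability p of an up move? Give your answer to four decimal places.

p = 0.5510

Risk-neutral probability p = (e^0.04 − 0.6)/(1.4 − 0.6) = 0.4408/0.8000 = 0.5510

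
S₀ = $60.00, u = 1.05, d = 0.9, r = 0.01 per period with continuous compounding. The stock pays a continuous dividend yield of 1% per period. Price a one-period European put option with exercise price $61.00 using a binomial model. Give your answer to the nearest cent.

Per-period risk-free factor R = e^0.01 = 1.0101; dividend-adjusted growth = e^(0.01−0.01) = 1.0000.
Risk-neutral probability p = (1.0000 − 0.9)/(1.05 − 0.9) = 0.1000/0.1500 = 0.6667
Terminal stock prices: S_u = 63, S_d = 54
Terminal payoffs (K − S): max(-2, 0) = 0, max(7, 0) = 7
Node 0 (S = 60): V_0 = e^(−0.01)·[0.6667·0.0000 + 0.3333·7.0000] = 2.3101

$2.31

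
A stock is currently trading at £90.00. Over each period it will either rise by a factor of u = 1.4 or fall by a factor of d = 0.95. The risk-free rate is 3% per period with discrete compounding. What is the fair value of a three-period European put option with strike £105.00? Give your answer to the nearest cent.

Risk-neutral probability p = (1 + 0.03 − 0.95)/(1.4 − 0.95) = 0.0800/0.4500 = 0.1778
Terminal stock prices: S_uuu = 247, S_uud = 167.6, S_udd = 113.7, S_ddd = 77.16
Terminal payoffs (K − S): max(-142, 0) = 0, max(-62.58, 0) = 0, max(-8.715, 0) = 0, max(27.84, 0) = 27.84
Node uu (S = 176.4): V_uu = 1/1.03·[0.1778·0.0000 + 0.8222·0.0000] = 0.0000
Node ud (S = 119.7): V_ud = 1/1.03·[0.1778·0.0000 + 0.8222·0.0000] = 0.0000
Node dd (S = 81.22): V_dd = 1/1.03·[0.1778·0.0000 + 0.8222·27.8363] = 22.2210
Node u (S = 126): V_u = 1/1.03·[0.1778·0.0000 + 0.8222·0.0000] = 0.0000
Node d (S = 85.5): V_d = 1/1.03·[0.1778·0.0000 + 0.8222·22.2210] = 17.7384
Node 0 (S = 90): V_0 = 1/1.03·[0.1778·0.0000 + 0.8222·17.7384] = 14.1601

£14.16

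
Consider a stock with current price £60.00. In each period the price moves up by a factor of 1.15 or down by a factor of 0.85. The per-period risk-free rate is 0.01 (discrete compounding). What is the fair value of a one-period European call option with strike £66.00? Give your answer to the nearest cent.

Risk-neutral probability p = (1 + 0.01 − 0.85)/(1.15 − 0.85) = 0.1600/0.3000 = 0.5333
Terminal stock prices: S_u = 69, S_d = 51
Terminal payoffs (S − K): max(3, 0) = 3, max(-15, 0) = 0
Node 0 (S = 60): V_0 = 1/1.01·[0.5333·3.0000 + 0.4667·0.0000] = 1.5842

£1.58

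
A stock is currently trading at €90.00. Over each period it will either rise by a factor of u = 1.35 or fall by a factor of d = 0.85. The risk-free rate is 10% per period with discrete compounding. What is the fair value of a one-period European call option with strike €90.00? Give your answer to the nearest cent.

€14.32

Risk-neutral probability p = (1 + 0.1 − 0.85)/(1.35 − 0.85) = 0.2500/0.5000 = 0.5000
Terminal stock prices: S_u = 121.5, S_d = 76.5
Terminal payoffs (S − K): max(31.5, 0) = 31.5, max(-13.5, 0) = 0
Node 0 (S = 90): V_0 = 1/1.1·[0.5000·31.5000 + 0.5000·0.0000] = 14.3182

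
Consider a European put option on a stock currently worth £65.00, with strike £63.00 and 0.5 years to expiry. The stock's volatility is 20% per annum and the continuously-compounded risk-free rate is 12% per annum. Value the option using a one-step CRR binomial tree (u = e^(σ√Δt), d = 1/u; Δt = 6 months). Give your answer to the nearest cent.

£1.96

CRR parameters: u = e^(σ√Δt) = e^(0.2·√0.5) = 1.1519, d = 1/u = 0.8681
Per-period rate: rΔt = 0.12·0.5 = 0.06, so R = e^0.06 = 1.0618
Risk-neutral probability p = (e^0.06 − 0.8681)/(1.1519 − 0.8681) = 0.1937/0.2838 = 0.6826
Terminal stock prices: S_u = 74.87, S_d = 56.43
Terminal payoffs (K − S): max(-11.87, 0) = 0, max(6.572, 0) = 6.572
Node 0 (S = 65): V_0 = e^(−0.06)·[0.6826·0.0000 + 0.3174·6.5720] = 1.9645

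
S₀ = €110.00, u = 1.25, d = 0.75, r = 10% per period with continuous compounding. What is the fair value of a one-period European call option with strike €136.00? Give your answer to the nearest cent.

Risk-neutral probability p = (e^0.1 − 0.75)/(1.25 − 0.75) = 0.3552/0.5000 = 0.7103
Terminal stock prices: S_u = 137.5, S_d = 82.5
Terminal payoffs (S − K): max(1.5, 0) = 1.5, max(-53.5, 0) = 0
Node 0 (S = 110): V_0 = e^(−0.1)·[0.7103·1.5000 + 0.2897·0.0000] = 0.9641

€0.96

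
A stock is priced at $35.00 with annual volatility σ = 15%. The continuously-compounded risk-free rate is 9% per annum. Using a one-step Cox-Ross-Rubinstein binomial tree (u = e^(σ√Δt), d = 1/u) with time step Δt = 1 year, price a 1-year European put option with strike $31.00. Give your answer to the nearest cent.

$0.18

CRR parameters: u = e^(σ√Δt) = e^(0.15·√1) = 1.1618, d = 1/u = 0.8607
Per-period rate: rΔt = 0.09·1 = 0.09, so R = e^0.09 = 1.0942
Risk-neutral probability p = (e^0.09 − 0.8607)/(1.1618 − 0.8607) = 0.2335/0.3011 = 0.7753
Terminal stock prices: S_u = 40.66, S_d = 30.12
Terminal payoffs (K − S): max(-9.664, 0) = 0, max(0.8752, 0) = 0.8752
Node 0 (S = 35): V_0 = e^(−0.09)·[0.7753·0.0000 + 0.2247·0.8752] = 0.1797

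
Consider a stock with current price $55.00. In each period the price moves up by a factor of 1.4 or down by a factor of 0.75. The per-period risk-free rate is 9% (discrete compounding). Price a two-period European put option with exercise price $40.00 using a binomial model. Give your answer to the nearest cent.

$1.73

Risk-neutral probability p = (1 + 0.09 − 0.75)/(1.4 − 0.75) = 0.3400/0.6500 = 0.5231
Terminal stock prices: S_uu = 107.8, S_ud = 57.75, S_dd = 30.94
Terminal payoffs (K − S): max(-67.8, 0) = 0, max(-17.75, 0) = 0, max(9.062, 0) = 9.062
Node u (S = 77): V_u = 1/1.09·[0.5231·0.0000 + 0.4769·0.0000] = 0.0000
Node d (S = 41.25): V_d = 1/1.09·[0.5231·0.0000 + 0.4769·9.0625] = 3.9652
Node 0 (S = 55): V_0 = 1/1.09·[0.5231·0.0000 + 0.4769·3.9652] = 1.7350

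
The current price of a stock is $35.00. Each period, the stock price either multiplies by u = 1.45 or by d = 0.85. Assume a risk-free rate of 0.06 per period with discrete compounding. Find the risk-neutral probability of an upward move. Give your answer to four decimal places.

Risk-neutral probability p = (1 + 0.06 − 0.85)/(1.45 − 0.85) = 0.2100/0.6000 = 0.3500

p = 0.3500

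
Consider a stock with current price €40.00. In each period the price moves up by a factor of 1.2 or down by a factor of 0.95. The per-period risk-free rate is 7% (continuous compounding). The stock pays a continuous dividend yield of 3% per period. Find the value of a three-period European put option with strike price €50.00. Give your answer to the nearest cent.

€5.68

Per-period risk-free factor R = e^0.07 = 1.0725; dividend-adjusted growth = e^(0.07−0.03) = 1.0408.
Risk-neutral probability p = (1.0408 − 0.95)/(1.2 − 0.95) = 0.0908/0.2500 = 0.3632
Terminal stock prices: S_uuu = 69.12, S_uud = 54.72, S_udd = 43.32, S_ddd = 34.29
Terminal payoffs (K − S): max(-19.12, 0) = 0, max(-4.72, 0) = 0, max(6.68, 0) = 6.68, max(15.71, 0) = 15.71
Node uu (S = 57.6): V_uu = e^(−0.07)·[0.3632·0.0000 + 0.6368·0.0000] = 0.0000
Node ud (S = 45.6): V_ud = e^(−0.07)·[0.3632·0.0000 + 0.6368·6.6800] = 3.9660
Node dd (S = 36.1): V_dd = e^(−0.07)·[0.3632·6.6800 + 0.6368·15.7050] = 11.5866
Node u (S = 48): V_u = e^(−0.07)·[0.3632·0.0000 + 0.6368·3.9660] = 2.3546
Node d (S = 38): V_d = e^(−0.07)·[0.3632·3.9660 + 0.6368·11.5866] = 8.2223
Node 0 (S = 40): V_0 = e^(−0.07)·[0.3632·2.3546 + 0.6368·8.2223] = 5.6791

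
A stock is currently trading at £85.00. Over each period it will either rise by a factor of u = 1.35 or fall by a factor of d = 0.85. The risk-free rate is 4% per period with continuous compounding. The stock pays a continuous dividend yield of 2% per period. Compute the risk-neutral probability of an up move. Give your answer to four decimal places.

p = 0.3404

Per-period risk-free factor R = e^0.04 = 1.0408; dividend-adjusted growth = e^(0.04−0.02) = 1.0202.
Risk-neutral probability p = (1.0202 − 0.85)/(1.35 − 0.85) = 0.1702/0.5000 = 0.3404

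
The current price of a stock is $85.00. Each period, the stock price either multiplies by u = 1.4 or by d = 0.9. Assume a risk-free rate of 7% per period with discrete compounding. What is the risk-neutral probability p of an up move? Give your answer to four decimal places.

p = 0.3400

Risk-neutral probability p = (1 + 0.07 − 0.9)/(1.4 − 0.9) = 0.1700/0.5000 = 0.3400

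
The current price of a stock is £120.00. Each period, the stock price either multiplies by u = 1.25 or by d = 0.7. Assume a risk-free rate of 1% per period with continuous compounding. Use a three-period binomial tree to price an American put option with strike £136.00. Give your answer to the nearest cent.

Risk-neutral probability p = (e^0.01 − 0.7)/(1.25 − 0.7) = 0.3101/0.5500 = 0.5637
Terminal stock prices: S_uuu = 234.4, S_uud = 131.2, S_udd = 73.5, S_ddd = 41.16
Terminal payoffs (K − S): max(-98.38, 0) = 0, max(4.75, 0) = 4.75, max(62.5, 0) = 62.5, max(94.84, 0) = 94.84
Node uu (S = 187.5): continuation = e^(−0.01)·[0.5637·0.0000 + 0.4363·4.7500] = 2.0517; exercise value = 0.0000 ≤ continuation, so V_uu = 2.0517
Node ud (S = 105): continuation = e^(−0.01)·[0.5637·4.7500 + 0.4363·62.5000] = 29.6468; exercise value = 31.0000 > continuation, so V_ud = 31.0000 (exercise)
Node dd (S = 58.8): continuation = e^(−0.01)·[0.5637·62.5000 + 0.4363·94.8400] = 75.8468; exercise value = 77.2000 > continuation, so V_dd = 77.2000 (exercise)
Node u (S = 150): continuation = e^(−0.01)·[0.5637·2.0517 + 0.4363·31.0000] = 14.5350; exercise value = 0.0000 ≤ continuation, so V_u = 14.5350
Node d (S = 84): continuation = e^(−0.01)·[0.5637·31.0000 + 0.4363·77.2000] = 50.6468; exercise value = 52.0000 > continuation, so V_d = 52.0000 (exercise)
Node 0 (S = 120): continuation = e^(−0.01)·[0.5637·14.5350 + 0.4363·52.0000] = 30.5727; exercise value = 16.0000 ≤ continuation, so V_0 = 30.5727

£30.57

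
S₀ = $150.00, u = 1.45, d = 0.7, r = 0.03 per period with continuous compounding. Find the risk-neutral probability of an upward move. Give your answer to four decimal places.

p = 0.4406

Risk-neutral probability p = (e^0.03 − 0.7)/(1.45 − 0.7) = 0.3305/0.7500 = 0.4406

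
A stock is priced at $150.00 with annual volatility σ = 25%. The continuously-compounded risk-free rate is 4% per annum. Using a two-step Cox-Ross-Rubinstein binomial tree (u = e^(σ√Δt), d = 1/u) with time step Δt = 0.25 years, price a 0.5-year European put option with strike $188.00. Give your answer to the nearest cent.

$35.45

CRR parameters: u = e^(σ√Δt) = e^(0.25·√0.25) = 1.1331, d = 1/u = 0.8825
Per-period rate: rΔt = 0.04·0.25 = 0.01, so R = e^0.01 = 1.0101
Risk-neutral probability p = (e^0.01 − 0.8825)/(1.1331 − 0.8825) = 0.1276/0.2507 = 0.5089
Terminal stock prices: S_uu = 192.6, S_ud = 150, S_dd = 116.8
Terminal payoffs (K − S): max(-4.604, 0) = 0, max(38, 0) = 38, max(71.18, 0) = 71.18
Node u (S = 170): V_u = e^(−0.01)·[0.5089·0.0000 + 0.4911·38.0000] = 18.4766
Node d (S = 132.4): V_d = e^(−0.01)·[0.5089·38.0000 + 0.4911·71.1799] = 53.7548
Node 0 (S = 150): V_0 = e^(−0.01)·[0.5089·18.4766 + 0.4911·53.7548] = 35.4460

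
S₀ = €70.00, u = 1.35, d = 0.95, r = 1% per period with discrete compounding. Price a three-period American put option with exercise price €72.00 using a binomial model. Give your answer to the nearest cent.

€7.14

Risk-neutral probability p = (1 + 0.01 − 0.95)/(1.35 − 0.95) = 0.0600/0.4000 = 0.1500
Terminal stock prices: S_uuu = 172.2, S_uud = 121.2, S_udd = 85.29, S_ddd = 60.02
Terminal payoffs (K − S): max(-100.2, 0) = 0, max(-49.2, 0) = 0, max(-13.29, 0) = 0, max(11.98, 0) = 11.98
Node uu (S = 127.6): continuation = 1/1.01·[0.1500·0.0000 + 0.8500·0.0000] = 0.0000; exercise value = 0.0000 ≤ continuation, so V_uu = 0.0000
Node ud (S = 89.77): continuation = 1/1.01·[0.1500·0.0000 + 0.8500·0.0000] = 0.0000; exercise value = 0.0000 ≤ continuation, so V_ud = 0.0000
Node dd (S = 63.17): continuation = 1/1.01·[0.1500·0.0000 + 0.8500·11.9838] = 10.0853; exercise value = 8.8250 ≤ continuation, so V_dd = 10.0853
Node u (S = 94.5): continuation = 1/1.01·[0.1500·0.0000 + 0.8500·0.0000] = 0.0000; exercise value = 0.0000 ≤ continuation, so V_u = 0.0000
Node d (S = 66.5): continuation = 1/1.01·[0.1500·0.0000 + 0.8500·10.0853] = 8.4877; exercise value = 5.5000 ≤ continuation, so V_d = 8.4877
Node 0 (S = 70): continuation = 1/1.01·[0.1500·0.0000 + 0.8500·8.4877] = 7.1431; exercise value = 2.0000 ≤ continuation, so V_0 = 7.1431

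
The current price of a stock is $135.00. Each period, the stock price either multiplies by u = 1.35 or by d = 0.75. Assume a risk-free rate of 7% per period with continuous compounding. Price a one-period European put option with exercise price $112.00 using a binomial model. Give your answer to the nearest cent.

$4.64

Risk-neutral probability p = (e^0.07 − 0.75)/(1.35 − 0.75) = 0.3225/0.6000 = 0.5375
Terminal stock prices: S_u = 182.2, S_d = 101.2
Terminal payoffs (K − S): max(-70.25, 0) = 0, max(10.75, 0) = 10.75
Node 0 (S = 135): V_0 = e^(−0.07)·[0.5375·0.0000 + 0.4625·10.7500] = 4.6356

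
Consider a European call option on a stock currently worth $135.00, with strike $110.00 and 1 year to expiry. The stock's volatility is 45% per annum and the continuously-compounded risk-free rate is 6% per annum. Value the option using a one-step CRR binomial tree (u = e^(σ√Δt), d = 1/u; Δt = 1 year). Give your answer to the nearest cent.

$43.67

CRR parameters: u = e^(σ√Δt) = e^(0.45·√1) = 1.5683, d = 1/u = 0.6376
Per-period rate: rΔt = 0.06·1 = 0.06, so R = e^0.06 = 1.0618
Risk-neutral probability p = (e^0.06 − 0.6376)/(1.5683 − 0.6376) = 0.4242/0.9307 = 0.4558
Terminal stock prices: S_u = 211.7, S_d = 86.08
Terminal payoffs (S − K): max(101.7, 0) = 101.7, max(-23.92, 0) = 0
Node 0 (S = 135): V_0 = e^(−0.06)·[0.4558·101.7221 + 0.5442·0.0000] = 43.6651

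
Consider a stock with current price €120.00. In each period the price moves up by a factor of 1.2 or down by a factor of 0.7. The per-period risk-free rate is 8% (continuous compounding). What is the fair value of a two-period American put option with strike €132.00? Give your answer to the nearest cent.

€15.10

Risk-neutral probability p = (e^0.08 − 0.7)/(1.2 − 0.7) = 0.3833/0.5000 = 0.7666
Terminal stock prices: S_uu = 172.8, S_ud = 100.8, S_dd = 58.8
Terminal payoffs (K − S): max(-40.8, 0) = 0, max(31.2, 0) = 31.2, max(73.2, 0) = 73.2
Node u (S = 144): continuation = e^(−0.08)·[0.7666·0.0000 + 0.2334·31.2000] = 6.7230; exercise value = 0.0000 ≤ continuation, so V_u = 6.7230
Node d (S = 84): continuation = e^(−0.08)·[0.7666·31.2000 + 0.2334·73.2000] = 37.8514; exercise value = 48.0000 > continuation, so V_d = 48.0000 (exercise)
Node 0 (S = 120): continuation = e^(−0.08)·[0.7666·6.7230 + 0.2334·48.0000] = 15.1004; exercise value = 12.0000 ≤ continuation, so V_0 = 15.1004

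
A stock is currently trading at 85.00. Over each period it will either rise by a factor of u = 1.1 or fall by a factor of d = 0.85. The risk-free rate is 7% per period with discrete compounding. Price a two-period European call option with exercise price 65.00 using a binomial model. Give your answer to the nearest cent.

28.27

Risk-neutral probability p = (1 + 0.07 − 0.85)/(1.1 − 0.85) = 0.2200/0.2500 = 0.8800
Terminal stock prices: S_uu = 102.9, S_ud = 79.48, S_dd = 61.41
Terminal payoffs (S − K): max(37.85, 0) = 37.85, max(14.48, 0) = 14.48, max(-3.588, 0) = 0
Node u (S = 93.5): V_u = 1/1.07·[0.8800·37.8500 + 0.1200·14.4750] = 32.7523
Node d (S = 72.25): V_d = 1/1.07·[0.8800·14.4750 + 0.1200·0.0000] = 11.9047
Node 0 (S = 85): V_0 = 1/1.07·[0.8800·32.7523 + 0.1200·11.9047] = 28.2716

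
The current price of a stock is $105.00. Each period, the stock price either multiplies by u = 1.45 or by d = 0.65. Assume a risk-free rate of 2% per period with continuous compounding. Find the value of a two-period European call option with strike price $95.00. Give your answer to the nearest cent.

Risk-neutral probability p = (e^0.02 − 0.65)/(1.45 − 0.65) = 0.3702/0.8000 = 0.4628
Terminal stock prices: S_uu = 220.8, S_ud = 98.96, S_dd = 44.36
Terminal payoffs (S − K): max(125.8, 0) = 125.8, max(3.963, 0) = 3.963, max(-50.64, 0) = 0
Node u (S = 152.2): V_u = e^(−0.02)·[0.4628·125.7625 + 0.5372·3.9625] = 59.1311
Node d (S = 68.25): V_d = e^(−0.02)·[0.4628·3.9625 + 0.5372·0.0000] = 1.7973
Node 0 (S = 105): V_0 = e^(−0.02)·[0.4628·59.1311 + 0.5372·1.7973] = 27.7677

$27.77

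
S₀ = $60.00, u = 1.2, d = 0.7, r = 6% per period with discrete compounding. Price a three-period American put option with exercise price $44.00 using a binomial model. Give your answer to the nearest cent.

$1.85

Risk-neutral probability p = (1 + 0.06 − 0.7)/(1.2 − 0.7) = 0.3600/0.5000 = 0.7200
Terminal stock prices: S_uuu = 103.7, S_uud = 60.48, S_udd = 35.28, S_ddd = 20.58
Terminal payoffs (K − S): max(-59.68, 0) = 0, max(-16.48, 0) = 0, max(8.72, 0) = 8.72, max(23.42, 0) = 23.42
Node uu (S = 86.4): continuation = 1/1.06·[0.7200·0.0000 + 0.2800·0.0000] = 0.0000; exercise value = 0.0000 ≤ continuation, so V_uu = 0.0000
Node ud (S = 50.4): continuation = 1/1.06·[0.7200·0.0000 + 0.2800·8.7200] = 2.3034; exercise value = 0.0000 ≤ continuation, so V_ud = 2.3034
Node dd (S = 29.4): continuation = 1/1.06·[0.7200·8.7200 + 0.2800·23.4200] = 12.1094; exercise value = 14.6000 > continuation, so V_dd = 14.6000 (exercise)
Node u (S = 72): continuation = 1/1.06·[0.7200·0.0000 + 0.2800·2.3034] = 0.6084; exercise value = 0.0000 ≤ continuation, so V_u = 0.6084
Node d (S = 42): continuation = 1/1.06·[0.7200·2.3034 + 0.2800·14.6000] = 5.4212; exercise value = 2.0000 ≤ continuation, so V_d = 5.4212
Node 0 (S = 60): continuation = 1/1.06·[0.7200·0.6084 + 0.2800·5.4212] = 1.8453; exercise value = 0.0000 ≤ continuation, so V_0 = 1.8453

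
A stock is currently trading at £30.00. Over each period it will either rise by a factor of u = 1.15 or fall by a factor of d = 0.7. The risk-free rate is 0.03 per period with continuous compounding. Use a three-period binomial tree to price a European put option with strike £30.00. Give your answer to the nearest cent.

Risk-neutral probability p = (e^0.03 − 0.7)/(1.15 − 0.7) = 0.3305/0.4500 = 0.7343
Terminal stock prices: S_uuu = 45.63, S_uud = 27.77, S_udd = 16.9, S_ddd = 10.29
Terminal payoffs (K − S): max(-15.63, 0) = 0, max(2.228, 0) = 2.228, max(13.1, 0) = 13.1, max(19.71, 0) = 19.71
Node uu (S = 39.67): V_uu = e^(−0.03)·[0.7343·0.0000 + 0.2657·2.2275] = 0.5743
Node ud (S = 24.15): V_ud = e^(−0.03)·[0.7343·2.2275 + 0.2657·13.0950] = 4.9634
Node dd (S = 14.7): V_dd = e^(−0.03)·[0.7343·13.0950 + 0.2657·19.7100] = 14.4134
Node u (S = 34.5): V_u = e^(−0.03)·[0.7343·0.5743 + 0.2657·4.9634] = 1.6888
Node d (S = 21): V_d = e^(−0.03)·[0.7343·4.9634 + 0.2657·14.4134] = 7.2529
Node 0 (S = 30): V_0 = e^(−0.03)·[0.7343·1.6888 + 0.2657·7.2529] = 3.0734

£3.07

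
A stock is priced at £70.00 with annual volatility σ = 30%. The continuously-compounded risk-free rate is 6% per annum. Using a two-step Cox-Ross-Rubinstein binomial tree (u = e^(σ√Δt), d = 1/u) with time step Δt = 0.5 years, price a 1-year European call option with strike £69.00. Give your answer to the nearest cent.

£10.09

CRR parameters: u = e^(σ√Δt) = e^(0.3·√0.5) = 1.2363, d = 1/u = 0.8089
Per-period rate: rΔt = 0.06·0.5 = 0.03, so R = e^0.03 = 1.0305
Risk-neutral probability p = (e^0.03 − 0.8089)/(1.2363 − 0.8089) = 0.2216/0.4275 = 0.5184
Terminal stock prices: S_uu = 107, S_ud = 70, S_dd = 45.8
Terminal payoffs (S − K): max(37.99, 0) = 37.99, max(1, 0) = 1, max(-23.2, 0) = 0
Node u (S = 86.54): V_u = e^(−0.03)·[0.5184·37.9926 + 0.4816·1.0000] = 19.5810
Node d (S = 56.62): V_d = e^(−0.03)·[0.5184·1.0000 + 0.4816·0.0000] = 0.5031
Node 0 (S = 70): V_0 = e^(−0.03)·[0.5184·19.5810 + 0.4816·0.5031] = 10.0861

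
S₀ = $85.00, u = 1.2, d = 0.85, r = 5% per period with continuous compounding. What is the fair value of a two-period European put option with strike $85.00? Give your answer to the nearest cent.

Risk-neutral probability p = (e^0.05 − 0.85)/(1.2 − 0.85) = 0.2013/0.3500 = 0.5751
Terminal stock prices: S_uu = 122.4, S_ud = 86.7, S_dd = 61.41
Terminal payoffs (K − S): max(-37.4, 0) = 0, max(-1.7, 0) = 0, max(23.59, 0) = 23.59
Node u (S = 102): V_u = e^(−0.05)·[0.5751·0.0000 + 0.4249·0.0000] = 0.0000
Node d (S = 72.25): V_d = e^(−0.05)·[0.5751·0.0000 + 0.4249·23.5875] = 9.5344
Node 0 (S = 85): V_0 = e^(−0.05)·[0.5751·0.0000 + 0.4249·9.5344] = 3.8540

$3.85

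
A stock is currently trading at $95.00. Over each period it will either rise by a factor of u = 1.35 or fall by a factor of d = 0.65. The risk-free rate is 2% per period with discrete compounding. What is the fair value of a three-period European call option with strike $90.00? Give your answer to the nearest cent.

$28.39

Risk-neutral probability p = (1 + 0.02 − 0.65)/(1.35 − 0.65) = 0.3700/0.7000 = 0.5286
Terminal stock prices: S_uuu = 233.7, S_uud = 112.5, S_udd = 54.19, S_ddd = 26.09
Terminal payoffs (S − K): max(143.7, 0) = 143.7, max(22.54, 0) = 22.54, max(-35.81, 0) = 0, max(-63.91, 0) = 0
Node uu (S = 173.1): V_uu = 1/1.02·[0.5286·143.7356 + 0.4714·22.5394] = 84.9022
Node ud (S = 83.36): V_ud = 1/1.02·[0.5286·22.5394 + 0.4714·0.0000] = 11.6801
Node dd (S = 40.14): V_dd = 1/1.02·[0.5286·0.0000 + 0.4714·0.0000] = 0.0000
Node u (S = 128.2): V_u = 1/1.02·[0.5286·84.9022 + 0.4714·11.6801] = 49.3953
Node d (S = 61.75): V_d = 1/1.02·[0.5286·11.6801 + 0.4714·0.0000] = 6.0527
Node 0 (S = 95): V_0 = 1/1.02·[0.5286·49.3953 + 0.4714·6.0527] = 28.3945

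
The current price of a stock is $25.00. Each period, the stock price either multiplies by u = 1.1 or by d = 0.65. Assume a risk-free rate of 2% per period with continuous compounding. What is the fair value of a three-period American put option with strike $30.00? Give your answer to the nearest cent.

$5.26

Risk-neutral probability p = (e^0.02 − 0.65)/(1.1 − 0.65) = 0.3702/0.4500 = 0.8227
Terminal stock prices: S_uuu = 33.28, S_uud = 19.66, S_udd = 11.62, S_ddd = 6.866
Terminal payoffs (K − S): max(-3.275, 0) = 0, max(10.34, 0) = 10.34, max(18.38, 0) = 18.38, max(23.13, 0) = 23.13
Node uu (S = 30.25): continuation = e^(−0.02)·[0.8227·0.0000 + 0.1773·10.3375] = 1.7969; exercise value = 0.0000 ≤ continuation, so V_uu = 1.7969
Node ud (S = 17.88): continuation = e^(−0.02)·[0.8227·10.3375 + 0.1773·18.3812] = 11.5310; exercise value = 12.1250 > continuation, so V_ud = 12.1250 (exercise)
Node dd (S = 10.56): continuation = e^(−0.02)·[0.8227·18.3812 + 0.1773·23.1344] = 18.8435; exercise value = 19.4375 > continuation, so V_dd = 19.4375 (exercise)
Node u (S = 27.5): continuation = e^(−0.02)·[0.8227·1.7969 + 0.1773·12.1250] = 3.5565; exercise value = 2.5000 ≤ continuation, so V_u = 3.5565
Node d (S = 16.25): continuation = e^(−0.02)·[0.8227·12.1250 + 0.1773·19.4375] = 13.1560; exercise value = 13.7500 > continuation, so V_d = 13.7500 (exercise)
Node 0 (S = 25): continuation = e^(−0.02)·[0.8227·3.5565 + 0.1773·13.7500] = 5.2579; exercise value = 5.0000 ≤ continuation, so V_0 = 5.2579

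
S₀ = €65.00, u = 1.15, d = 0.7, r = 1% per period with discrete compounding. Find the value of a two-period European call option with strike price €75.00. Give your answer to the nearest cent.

€5.10

Risk-neutral probability p = (1 + 0.01 − 0.7)/(1.15 − 0.7) = 0.3100/0.4500 = 0.6889
Terminal stock prices: S_uu = 85.96, S_ud = 52.32, S_dd = 31.85
Terminal payoffs (S − K): max(10.96, 0) = 10.96, max(-22.68, 0) = 0, max(-43.15, 0) = 0
Node u (S = 74.75): V_u = 1/1.01·[0.6889·10.9625 + 0.3111·0.0000] = 7.4772
Node d (S = 45.5): V_d = 1/1.01·[0.6889·0.0000 + 0.3111·0.0000] = 0.0000
Node 0 (S = 65): V_0 = 1/1.01·[0.6889·7.4772 + 0.3111·0.0000] = 5.0999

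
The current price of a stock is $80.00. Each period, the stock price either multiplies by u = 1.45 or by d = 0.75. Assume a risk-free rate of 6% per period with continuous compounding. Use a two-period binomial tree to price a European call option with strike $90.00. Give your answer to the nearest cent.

$13.76

Risk-neutral probability p = (e^0.06 − 0.75)/(1.45 − 0.75) = 0.3118/0.7000 = 0.4455
Terminal stock prices: S_uu = 168.2, S_ud = 87, S_dd = 45
Terminal payoffs (S − K): max(78.2, 0) = 78.2, max(-3, 0) = 0, max(-45, 0) = 0
Node u (S = 116): V_u = e^(−0.06)·[0.4455·78.2000 + 0.5545·0.0000] = 32.8079
Node d (S = 60): V_d = e^(−0.06)·[0.4455·0.0000 + 0.5545·0.0000] = 0.0000
Node 0 (S = 80): V_0 = e^(−0.06)·[0.4455·32.8079 + 0.5545·0.0000] = 13.7641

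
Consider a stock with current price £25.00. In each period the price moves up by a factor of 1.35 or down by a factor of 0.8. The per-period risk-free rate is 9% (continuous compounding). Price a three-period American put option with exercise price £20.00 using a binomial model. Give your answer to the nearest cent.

£0.72

Risk-neutral probability p = (e^0.09 − 0.8)/(1.35 − 0.8) = 0.2942/0.5500 = 0.5349
Terminal stock prices: S_uuu = 61.51, S_uud = 36.45, S_udd = 21.6, S_ddd = 12.8
Terminal payoffs (K − S): max(-41.51, 0) = 0, max(-16.45, 0) = 0, max(-1.6, 0) = 0, max(7.2, 0) = 7.2
Node uu (S = 45.56): continuation = e^(−0.09)·[0.5349·0.0000 + 0.4651·0.0000] = 0.0000; exercise value = 0.0000 ≤ continuation, so V_uu = 0.0000
Node ud (S = 27): continuation = e^(−0.09)·[0.5349·0.0000 + 0.4651·0.0000] = 0.0000; exercise value = 0.0000 ≤ continuation, so V_ud = 0.0000
Node dd (S = 16): continuation = e^(−0.09)·[0.5349·0.0000 + 0.4651·7.2000] = 3.0607; exercise value = 4.0000 > continuation, so V_dd = 4.0000 (exercise)
Node u (S = 33.75): continuation = e^(−0.09)·[0.5349·0.0000 + 0.4651·0.0000] = 0.0000; exercise value = 0.0000 ≤ continuation, so V_u = 0.0000
Node d (S = 20): continuation = e^(−0.09)·[0.5349·0.0000 + 0.4651·4.0000] = 1.7004; exercise value = 0.0000 ≤ continuation, so V_d = 1.7004
Node 0 (S = 25): continuation = e^(−0.09)·[0.5349·0.0000 + 0.4651·1.7004] = 0.7229; exercise value = 0.0000 ≤ continuation, so V_0 = 0.7229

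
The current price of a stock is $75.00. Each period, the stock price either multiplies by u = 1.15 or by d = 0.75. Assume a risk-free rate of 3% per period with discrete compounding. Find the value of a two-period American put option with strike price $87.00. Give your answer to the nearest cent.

Risk-neutral probability p = (1 + 0.03 − 0.75)/(1.15 − 0.75) = 0.2800/0.4000 = 0.7000
Terminal stock prices: S_uu = 99.19, S_ud = 64.69, S_dd = 42.19
Terminal payoffs (K − S): max(-12.19, 0) = 0, max(22.31, 0) = 22.31, max(44.81, 0) = 44.81
Node u (S = 86.25): continuation = 1/1.03·[0.7000·0.0000 + 0.3000·22.3125] = 6.4988; exercise value = 0.7500 ≤ continuation, so V_u = 6.4988
Node d (S = 56.25): continuation = 1/1.03·[0.7000·22.3125 + 0.3000·44.8125] = 28.2160; exercise value = 30.7500 > continuation, so V_d = 30.7500 (exercise)
Node 0 (S = 75): continuation = 1/1.03·[0.7000·6.4988 + 0.3000·30.7500] = 13.3730; exercise value = 12.0000 ≤ continuation, so V_0 = 13.3730

$13.37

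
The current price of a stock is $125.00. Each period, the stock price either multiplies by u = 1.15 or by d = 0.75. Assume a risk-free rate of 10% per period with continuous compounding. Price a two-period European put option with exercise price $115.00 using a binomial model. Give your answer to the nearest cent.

$1.63

Risk-neutral probability p = (e^0.1 − 0.75)/(1.15 − 0.75) = 0.3552/0.4000 = 0.8879
Terminal stock prices: S_uu = 165.3, S_ud = 107.8, S_dd = 70.31
Terminal payoffs (K − S): max(-50.31, 0) = 0, max(7.188, 0) = 7.188, max(44.69, 0) = 44.69
Node u (S = 143.8): V_u = e^(−0.1)·[0.8879·0.0000 + 0.1121·7.1875] = 0.7289
Node d (S = 93.75): V_d = e^(−0.1)·[0.8879·7.1875 + 0.1121·44.6875] = 10.3063
Node 0 (S = 125): V_0 = e^(−0.1)·[0.8879·0.7289 + 0.1121·10.3063] = 1.6307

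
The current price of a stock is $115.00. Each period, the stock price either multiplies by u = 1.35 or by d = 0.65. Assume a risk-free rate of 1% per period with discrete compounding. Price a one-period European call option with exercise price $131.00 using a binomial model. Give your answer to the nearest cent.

$12.35

Risk-neutral probability p = (1 + 0.01 − 0.65)/(1.35 − 0.65) = 0.3600/0.7000 = 0.5143
Terminal stock prices: S_u = 155.2, S_d = 74.75
Terminal payoffs (S − K): max(24.25, 0) = 24.25, max(-56.25, 0) = 0
Node 0 (S = 115): V_0 = 1/1.01·[0.5143·24.2500 + 0.4857·0.0000] = 12.3479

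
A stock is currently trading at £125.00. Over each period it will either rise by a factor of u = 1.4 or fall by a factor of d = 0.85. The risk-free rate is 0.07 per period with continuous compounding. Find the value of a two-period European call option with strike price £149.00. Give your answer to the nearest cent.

Risk-neutral probability p = (e^0.07 − 0.85)/(1.4 − 0.85) = 0.2225/0.5500 = 0.4046
Terminal stock prices: S_uu = 245, S_ud = 148.8, S_dd = 90.31
Terminal payoffs (S − K): max(96, 0) = 96, max(-0.25, 0) = 0, max(-58.69, 0) = 0
Node u (S = 175): V_u = e^(−0.07)·[0.4046·96.0000 + 0.5954·0.0000] = 36.2121
Node d (S = 106.2): V_d = e^(−0.07)·[0.4046·0.0000 + 0.5954·0.0000] = 0.0000
Node 0 (S = 125): V_0 = e^(−0.07)·[0.4046·36.2121 + 0.5954·0.0000] = 13.6596

£13.66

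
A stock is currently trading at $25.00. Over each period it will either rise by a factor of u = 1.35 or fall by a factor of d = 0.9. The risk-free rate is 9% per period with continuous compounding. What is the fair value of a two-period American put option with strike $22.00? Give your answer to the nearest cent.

$0.47

Risk-neutral probability p = (e^0.09 − 0.9)/(1.35 − 0.9) = 0.1942/0.4500 = 0.4315
Terminal stock prices: S_uu = 45.56, S_ud = 30.38, S_dd = 20.25
Terminal payoffs (K − S): max(-23.56, 0) = 0, max(-8.375, 0) = 0, max(1.75, 0) = 1.75
Node u (S = 33.75): continuation = e^(−0.09)·[0.4315·0.0000 + 0.5685·0.0000] = 0.0000; exercise value = 0.0000 ≤ continuation, so V_u = 0.0000
Node d (S = 22.5): continuation = e^(−0.09)·[0.4315·0.0000 + 0.5685·1.7500] = 0.9092; exercise value = 0.0000 ≤ continuation, so V_d = 0.9092
Node 0 (S = 25): continuation = e^(−0.09)·[0.4315·0.0000 + 0.5685·0.9092] = 0.4724; exercise value = 0.0000 ≤ continuation, so V_0 = 0.4724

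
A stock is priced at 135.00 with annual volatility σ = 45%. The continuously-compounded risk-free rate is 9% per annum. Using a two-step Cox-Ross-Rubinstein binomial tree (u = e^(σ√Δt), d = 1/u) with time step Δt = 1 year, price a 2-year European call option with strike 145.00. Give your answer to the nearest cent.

CRR parameters: u = e^(σ√Δt) = e^(0.45·√1) = 1.5683, d = 1/u = 0.6376
Per-period rate: rΔt = 0.09·1 = 0.09, so R = e^0.09 = 1.0942
Risk-neutral probability p = (e^0.09 − 0.6376)/(1.5683 − 0.6376) = 0.4565/0.9307 = 0.4905
Terminal stock prices: S_uu = 332, S_ud = 135, S_dd = 54.89
Terminal payoffs (S − K): max(187, 0) = 187, max(-10, 0) = 0, max(-90.11, 0) = 0
Node u (S = 211.7): V_u = e^(−0.09)·[0.4905·187.0464 + 0.5095·0.0000] = 83.8582
Node d (S = 86.08): V_d = e^(−0.09)·[0.4905·0.0000 + 0.5095·0.0000] = 0.0000
Node 0 (S = 135): V_0 = e^(−0.09)·[0.4905·83.8582 + 0.5095·0.0000] = 37.5960

37.60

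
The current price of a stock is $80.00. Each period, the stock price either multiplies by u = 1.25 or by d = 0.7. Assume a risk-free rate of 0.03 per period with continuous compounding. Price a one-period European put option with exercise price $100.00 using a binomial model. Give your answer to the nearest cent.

$17.04

Risk-neutral probability p = (e^0.03 − 0.7)/(1.25 − 0.7) = 0.3305/0.5500 = 0.6008
Terminal stock prices: S_u = 100, S_d = 56
Terminal payoffs (K − S): max(0, 0) = 0, max(44, 0) = 44
Node 0 (S = 80): V_0 = e^(−0.03)·[0.6008·0.0000 + 0.3992·44.0000] = 17.0446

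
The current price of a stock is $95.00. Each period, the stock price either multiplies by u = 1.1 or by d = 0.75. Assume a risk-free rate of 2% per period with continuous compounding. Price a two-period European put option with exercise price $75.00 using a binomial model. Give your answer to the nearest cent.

$1.08

Risk-neutral probability p = (e^0.02 − 0.75)/(1.1 − 0.75) = 0.2702/0.3500 = 0.7720
Terminal stock prices: S_uu = 115, S_ud = 78.38, S_dd = 53.44
Terminal payoffs (K − S): max(-39.95, 0) = 0, max(-3.375, 0) = 0, max(21.56, 0) = 21.56
Node u (S = 104.5): V_u = e^(−0.02)·[0.7720·0.0000 + 0.2280·0.0000] = 0.0000
Node d (S = 71.25): V_d = e^(−0.02)·[0.7720·0.0000 + 0.2280·21.5625] = 4.8188
Node 0 (S = 95): V_0 = e^(−0.02)·[0.7720·0.0000 + 0.2280·4.8188] = 1.0769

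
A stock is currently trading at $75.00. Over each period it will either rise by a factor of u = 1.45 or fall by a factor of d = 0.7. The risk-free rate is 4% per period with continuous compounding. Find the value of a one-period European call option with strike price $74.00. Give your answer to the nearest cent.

Risk-neutral probability p = (e^0.04 − 0.7)/(1.45 − 0.7) = 0.3408/0.7500 = 0.4544
Terminal stock prices: S_u = 108.8, S_d = 52.5
Terminal payoffs (S − K): max(34.75, 0) = 34.75, max(-21.5, 0) = 0
Node 0 (S = 75): V_0 = e^(−0.04)·[0.4544·34.7500 + 0.5456·0.0000] = 15.1717

$15.17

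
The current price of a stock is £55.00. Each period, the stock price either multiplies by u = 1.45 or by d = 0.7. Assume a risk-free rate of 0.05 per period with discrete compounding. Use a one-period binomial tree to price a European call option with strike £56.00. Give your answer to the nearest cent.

£10.56

Risk-neutral probability p = (1 + 0.05 − 0.7)/(1.45 − 0.7) = 0.3500/0.7500 = 0.4667
Terminal stock prices: S_u = 79.75, S_d = 38.5
Terminal payoffs (S − K): max(23.75, 0) = 23.75, max(-17.5, 0) = 0
Node 0 (S = 55): V_0 = 1/1.05·[0.4667·23.7500 + 0.5333·0.0000] = 10.5556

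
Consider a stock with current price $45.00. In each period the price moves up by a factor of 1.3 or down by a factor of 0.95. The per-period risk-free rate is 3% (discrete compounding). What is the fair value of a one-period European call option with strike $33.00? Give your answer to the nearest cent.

$12.96

Risk-neutral probability p = (1 + 0.03 − 0.95)/(1.3 − 0.95) = 0.0800/0.3500 = 0.2286
Terminal stock prices: S_u = 58.5, S_d = 42.75
Terminal payoffs (S − K): max(25.5, 0) = 25.5, max(9.75, 0) = 9.75
Node 0 (S = 45): V_0 = 1/1.03·[0.2286·25.5000 + 0.7714·9.7500] = 12.9612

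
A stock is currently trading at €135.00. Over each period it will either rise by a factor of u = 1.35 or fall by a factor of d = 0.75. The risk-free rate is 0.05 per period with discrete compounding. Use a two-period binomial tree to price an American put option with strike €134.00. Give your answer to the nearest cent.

€15.60

Risk-neutral probability p = (1 + 0.05 − 0.75)/(1.35 − 0.75) = 0.3000/0.6000 = 0.5000
Terminal stock prices: S_uu = 246, S_ud = 136.7, S_dd = 75.94
Terminal payoffs (K − S): max(-112, 0) = 0, max(-2.688, 0) = 0, max(58.06, 0) = 58.06
Node u (S = 182.2): continuation = 1/1.05·[0.5000·0.0000 + 0.5000·0.0000] = 0.0000; exercise value = 0.0000 ≤ continuation, so V_u = 0.0000
Node d (S = 101.2): continuation = 1/1.05·[0.5000·0.0000 + 0.5000·58.0625] = 27.6488; exercise value = 32.7500 > continuation, so V_d = 32.7500 (exercise)
Node 0 (S = 135): continuation = 1/1.05·[0.5000·0.0000 + 0.5000·32.7500] = 15.5952; exercise value = 0.0000 ≤ continuation, so V_0 = 15.5952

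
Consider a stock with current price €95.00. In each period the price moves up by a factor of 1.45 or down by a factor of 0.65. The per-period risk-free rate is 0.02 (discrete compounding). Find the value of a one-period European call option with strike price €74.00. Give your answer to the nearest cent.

€28.91

Risk-neutral probability p = (1 + 0.02 − 0.65)/(1.45 − 0.65) = 0.3700/0.8000 = 0.4625
Terminal stock prices: S_u = 137.8, S_d = 61.75
Terminal payoffs (S − K): max(63.75, 0) = 63.75, max(-12.25, 0) = 0
Node 0 (S = 95): V_0 = 1/1.02·[0.4625·63.7500 + 0.5375·0.0000] = 28.9062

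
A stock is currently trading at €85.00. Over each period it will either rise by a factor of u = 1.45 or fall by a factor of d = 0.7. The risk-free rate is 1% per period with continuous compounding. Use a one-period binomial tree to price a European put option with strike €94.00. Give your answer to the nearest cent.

Risk-neutral probability p = (e^0.01 − 0.7)/(1.45 − 0.7) = 0.3101/0.7500 = 0.4134
Terminal stock prices: S_u = 123.2, S_d = 59.5
Terminal payoffs (K − S): max(-29.25, 0) = 0, max(34.5, 0) = 34.5
Node 0 (S = 85): V_0 = e^(−0.01)·[0.4134·0.0000 + 0.5866·34.5000] = 20.0363

€20.04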